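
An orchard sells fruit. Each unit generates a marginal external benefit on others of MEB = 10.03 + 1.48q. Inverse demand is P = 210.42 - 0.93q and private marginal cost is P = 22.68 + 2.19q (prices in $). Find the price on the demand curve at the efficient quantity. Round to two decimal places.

Social marginal cost = private MC − MEB = 12.65 + 0.71q.
Set SMC = demand: 12.65 + 0.71q = 210.42 - 0.93q → q* = 120.5915.
Consumer price on the demand curve at q*: 210.42 − 0.93×120.5915 = 98.2699.

P = $98.27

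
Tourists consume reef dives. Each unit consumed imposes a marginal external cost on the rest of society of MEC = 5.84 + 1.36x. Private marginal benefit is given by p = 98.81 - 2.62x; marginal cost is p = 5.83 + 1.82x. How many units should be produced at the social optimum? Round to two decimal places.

x* = 15.02

Social marginal benefit = demand − MEC = 92.97 - 3.98x.
Set SMB = MC: 92.97 - 3.98x = 5.83 + 1.82x → x* = 15.0241.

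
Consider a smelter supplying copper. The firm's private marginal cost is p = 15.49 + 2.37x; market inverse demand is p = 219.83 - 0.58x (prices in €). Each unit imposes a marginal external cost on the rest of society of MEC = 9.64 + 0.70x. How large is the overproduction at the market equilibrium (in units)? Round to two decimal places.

Market equilibrium (private): 15.49 + 2.37x = 219.83 - 0.58x → x_m = 69.2678.
Social marginal cost = private MC + MEC = 25.13 + 3.07x.
Set SMC = demand: 25.13 + 3.07x = 219.83 - 0.58x → x* = 53.3425.
Gap = |69.2678 − 53.3425| = 15.9253.

15.93 units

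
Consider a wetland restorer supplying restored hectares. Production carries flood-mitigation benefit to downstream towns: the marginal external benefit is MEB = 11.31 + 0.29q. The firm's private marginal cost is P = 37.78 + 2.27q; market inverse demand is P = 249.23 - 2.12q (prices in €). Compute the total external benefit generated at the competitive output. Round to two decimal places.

Market equilibrium (private): 37.78 + 2.27q = 249.23 - 2.12q → q_m = 48.1663.
Total external benefit = ∫₀^{q_m} (11.31 + 0.29q) dq = 11.31×48.1663 + ½×0.29×48.1663² = 881.1598.

€881.16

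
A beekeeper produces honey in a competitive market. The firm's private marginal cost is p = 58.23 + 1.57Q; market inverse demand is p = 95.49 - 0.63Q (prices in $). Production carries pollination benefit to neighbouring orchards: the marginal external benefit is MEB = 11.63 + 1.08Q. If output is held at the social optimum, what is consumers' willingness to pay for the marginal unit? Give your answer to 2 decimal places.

P = $67.99

Social marginal cost = private MC − MEB = 46.60 + 0.49Q.
Set SMC = demand: 46.60 + 0.49Q = 95.49 - 0.63Q → Q* = 43.6518.
Consumer price on the demand curve at Q*: 95.49 − 0.63×43.6518 = 67.9894.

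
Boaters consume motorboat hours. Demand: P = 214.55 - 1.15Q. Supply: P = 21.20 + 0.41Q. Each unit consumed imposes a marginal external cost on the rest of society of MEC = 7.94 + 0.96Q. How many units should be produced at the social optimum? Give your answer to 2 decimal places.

Q* = 73.58

Social marginal benefit = demand − MEC = 206.61 - 2.11Q.
Set SMB = MC: 206.61 - 2.11Q = 21.20 + 0.41Q → Q* = 73.5754.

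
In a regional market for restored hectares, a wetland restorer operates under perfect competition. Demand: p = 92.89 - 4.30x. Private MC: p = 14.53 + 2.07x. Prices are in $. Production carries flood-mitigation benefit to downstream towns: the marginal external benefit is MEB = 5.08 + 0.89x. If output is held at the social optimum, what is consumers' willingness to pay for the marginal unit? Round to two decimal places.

Social marginal cost = private MC − MEB = 9.45 + 1.18x.
Set SMC = demand: 9.45 + 1.18x = 92.89 - 4.30x → x* = 15.2263.
Consumer price on the demand curve at x*: 92.89 − 4.30×15.2263 = 27.4169.

P = $27.42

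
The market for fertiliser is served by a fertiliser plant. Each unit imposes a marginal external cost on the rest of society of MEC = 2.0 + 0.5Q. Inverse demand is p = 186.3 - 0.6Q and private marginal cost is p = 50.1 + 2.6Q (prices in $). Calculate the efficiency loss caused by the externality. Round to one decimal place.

Market equilibrium (private): 50.1 + 2.6Q = 186.3 - 0.6Q → Q_m = 42.5625.
Social marginal cost = private MC + MEC = 52.1 + 3.1Q.
Set SMC = demand: 52.1 + 3.1Q = 186.3 - 0.6Q → Q* = 36.2703.
Height of the DWL triangle at Q_m is SMC(Q_m) − demand(Q_m) = MEC(Q_m) = 23.2813.
DWL = ½ × 6.2922 × 23.2813 = 73.2453.

DWL = $73.2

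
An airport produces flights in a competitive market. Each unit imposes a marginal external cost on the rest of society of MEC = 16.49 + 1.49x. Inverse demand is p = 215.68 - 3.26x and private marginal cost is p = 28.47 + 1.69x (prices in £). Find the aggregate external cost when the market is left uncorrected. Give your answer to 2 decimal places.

£1689.28

Market equilibrium (private): 28.47 + 1.69x = 215.68 - 3.26x → x_m = 37.8202.
Total external cost = ∫₀^{x_m} (16.49 + 1.49x) dx = 16.49×37.8202 + ½×1.49×37.8202² = 1689.2789.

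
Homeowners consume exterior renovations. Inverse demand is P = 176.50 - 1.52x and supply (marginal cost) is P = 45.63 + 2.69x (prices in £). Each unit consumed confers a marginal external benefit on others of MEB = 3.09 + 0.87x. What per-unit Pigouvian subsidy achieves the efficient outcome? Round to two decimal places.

subsidy = £37.98 per unit

Social marginal benefit = demand + MEB = 179.59 - 0.65x.
Set SMB = MC: 179.59 - 0.65x = 45.63 + 2.69x → x* = 40.1078.
The Pigouvian subsidy equals MEB at x*: 3.09 + 0.87×40.1078 = 37.9838.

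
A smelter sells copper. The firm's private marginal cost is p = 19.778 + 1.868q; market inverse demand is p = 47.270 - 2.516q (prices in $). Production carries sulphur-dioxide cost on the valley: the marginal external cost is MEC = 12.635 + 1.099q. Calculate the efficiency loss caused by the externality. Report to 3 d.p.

Market equilibrium (private): 19.778 + 1.868q = 47.270 - 2.516q → q_m = 6.2710.
Social marginal cost = private MC + MEC = 32.413 + 2.967q.
Set SMC = demand: 32.413 + 2.967q = 47.270 - 2.516q → q* = 2.7096.
Height of the DWL triangle at q_m is SMC(q_m) − demand(q_m) = MEC(q_m) = 19.5268.
DWL = ½ × 3.5614 × 19.5268 = 34.7714.

DWL = $34.771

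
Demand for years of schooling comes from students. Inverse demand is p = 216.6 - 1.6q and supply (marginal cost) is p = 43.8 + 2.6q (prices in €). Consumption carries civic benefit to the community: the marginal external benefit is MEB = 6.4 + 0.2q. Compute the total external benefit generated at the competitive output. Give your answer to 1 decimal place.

Market equilibrium (private): 43.8 + 2.6q = 216.6 - 1.6q → q_m = 41.1429.
Total external benefit = ∫₀^{q_m} (6.4 + 0.2q) dq = 6.4×41.1429 + ½×0.2×41.1429² = 432.5884.

€432.6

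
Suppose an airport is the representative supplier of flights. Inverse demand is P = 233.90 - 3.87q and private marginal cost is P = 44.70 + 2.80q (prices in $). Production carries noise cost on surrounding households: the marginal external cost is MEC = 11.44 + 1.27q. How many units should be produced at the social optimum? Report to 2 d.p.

q* = 22.39

Social marginal cost = private MC + MEC = 56.14 + 4.07q.
Set SMC = demand: 56.14 + 4.07q = 233.90 - 3.87q → q* = 22.3879.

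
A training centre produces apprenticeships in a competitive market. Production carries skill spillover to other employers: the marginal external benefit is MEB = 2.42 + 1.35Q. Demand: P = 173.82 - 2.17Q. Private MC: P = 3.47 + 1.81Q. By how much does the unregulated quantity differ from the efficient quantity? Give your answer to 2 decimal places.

22.89 units

Market equilibrium (private): 3.47 + 1.81Q = 173.82 - 2.17Q → Q_m = 42.8015.
Social marginal cost = private MC − MEB = 1.05 + 0.46Q.
Set SMC = demand: 1.05 + 0.46Q = 173.82 - 2.17Q → Q* = 65.6920.
Gap = |42.8015 − 65.6920| = 22.8905.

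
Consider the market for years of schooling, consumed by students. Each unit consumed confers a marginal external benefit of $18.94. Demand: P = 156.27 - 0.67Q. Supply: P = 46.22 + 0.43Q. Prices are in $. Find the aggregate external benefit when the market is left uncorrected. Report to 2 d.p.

$1894.86

Market equilibrium (private): 46.22 + 0.43Q = 156.27 - 0.67Q → Q_m = 100.0455.
Total external benefit = MEB × Q_m = 18.94 × 100.0455 = 1894.8618.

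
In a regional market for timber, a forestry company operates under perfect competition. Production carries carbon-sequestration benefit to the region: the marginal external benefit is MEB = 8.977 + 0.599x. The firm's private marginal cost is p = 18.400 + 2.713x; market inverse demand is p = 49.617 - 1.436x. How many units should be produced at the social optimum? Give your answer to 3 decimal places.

x* = 11.322

Social marginal cost = private MC − MEB = 9.423 + 2.114x.
Set SMC = demand: 9.423 + 2.114x = 49.617 - 1.436x → x* = 11.3223.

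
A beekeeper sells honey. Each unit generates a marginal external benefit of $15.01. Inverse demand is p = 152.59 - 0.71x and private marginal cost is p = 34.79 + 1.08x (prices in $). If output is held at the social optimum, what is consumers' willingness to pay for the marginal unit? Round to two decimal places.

P = $99.91

Social marginal cost = private MC − MEB = 19.78 + 1.08x.
Set SMC = demand: 19.78 + 1.08x = 152.59 - 0.71x → x* = 74.1955.
Consumer price on the demand curve at x*: 152.59 − 0.71×74.1955 = 99.9112.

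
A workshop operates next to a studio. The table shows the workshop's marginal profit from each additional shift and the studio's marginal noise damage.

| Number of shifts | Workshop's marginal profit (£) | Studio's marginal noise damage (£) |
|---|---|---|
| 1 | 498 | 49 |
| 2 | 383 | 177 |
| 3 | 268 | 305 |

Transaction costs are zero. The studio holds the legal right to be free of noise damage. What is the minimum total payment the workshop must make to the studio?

£226

Efficient level: marginal profit ≥ marginal noise damage through level 2, so k* = 2.
With the studio holding the right, the workshop must at least compensate total damage at k*: 49 + 177 = 226.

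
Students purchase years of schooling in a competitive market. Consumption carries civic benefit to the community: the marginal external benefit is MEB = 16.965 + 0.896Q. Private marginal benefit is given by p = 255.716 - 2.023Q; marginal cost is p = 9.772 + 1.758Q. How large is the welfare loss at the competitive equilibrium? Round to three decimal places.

DWL = 981.313

Market equilibrium (private): 9.772 + 1.758Q = 255.716 - 2.023Q → Q_m = 65.0473.
Social marginal benefit = demand + MEB = 272.681 - 1.127Q.
Set SMB = MC: 272.681 - 1.127Q = 9.772 + 1.758Q → Q* = 91.1296.
Between Q* and Q_m the wedge SMB − MC runs linearly from 0 to MEB(Q_m), so the loss is a triangle.
DWL = ½ × 26.0823 × 75.2474 = 981.3126.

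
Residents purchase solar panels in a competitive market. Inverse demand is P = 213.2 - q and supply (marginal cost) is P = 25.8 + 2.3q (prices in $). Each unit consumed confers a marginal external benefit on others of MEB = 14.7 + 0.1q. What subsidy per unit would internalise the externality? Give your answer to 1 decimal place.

subsidy = $21.0 per unit

Social marginal benefit = demand + MEB = 227.9 - 0.9q.
Set SMB = MC: 227.9 - 0.9q = 25.8 + 2.3q → q* = 63.1563.
The Pigouvian subsidy equals MEB at q*: 14.7 + 0.1×63.1563 = 21.0156.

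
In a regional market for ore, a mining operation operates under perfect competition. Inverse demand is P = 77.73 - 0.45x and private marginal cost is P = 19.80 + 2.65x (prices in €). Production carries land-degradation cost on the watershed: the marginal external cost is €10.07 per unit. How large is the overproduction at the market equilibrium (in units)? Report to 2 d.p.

Market equilibrium (private): 19.80 + 2.65x = 77.73 - 0.45x → x_m = 18.6871.
Social marginal cost = private MC + MEC = 29.87 + 2.65x.
Set SMC = demand: 29.87 + 2.65x = 77.73 - 0.45x → x* = 15.4387.
Gap = |18.6871 − 15.4387| = 3.2484.

3.25 units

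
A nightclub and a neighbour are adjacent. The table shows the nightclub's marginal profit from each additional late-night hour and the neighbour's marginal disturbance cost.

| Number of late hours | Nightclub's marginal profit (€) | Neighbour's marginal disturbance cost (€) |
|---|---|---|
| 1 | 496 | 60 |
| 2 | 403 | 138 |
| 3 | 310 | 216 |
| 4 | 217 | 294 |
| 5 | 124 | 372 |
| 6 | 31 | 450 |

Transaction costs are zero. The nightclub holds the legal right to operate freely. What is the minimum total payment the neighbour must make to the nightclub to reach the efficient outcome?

€372

Left alone the nightclub would choose level 6 (marginal profit stays positive).
Efficient level: k* = 3 (marginal profit ≥ marginal disturbance cost through 3).
The neighbour must at least cover the nightclub's forgone profit from cutting 6→3: 217 + 124 + 31 = 372.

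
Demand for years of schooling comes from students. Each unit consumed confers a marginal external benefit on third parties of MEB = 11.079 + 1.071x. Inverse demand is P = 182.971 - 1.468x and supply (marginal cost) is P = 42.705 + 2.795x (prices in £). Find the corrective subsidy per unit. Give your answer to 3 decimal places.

Social marginal benefit = demand + MEB = 194.050 - 0.397x.
Set SMB = MC: 194.050 - 0.397x = 42.705 + 2.795x → x* = 47.4138.
The Pigouvian subsidy equals MEB at x*: 11.079 + 1.071×47.4138 = 61.8592.

subsidy = £61.859 per unit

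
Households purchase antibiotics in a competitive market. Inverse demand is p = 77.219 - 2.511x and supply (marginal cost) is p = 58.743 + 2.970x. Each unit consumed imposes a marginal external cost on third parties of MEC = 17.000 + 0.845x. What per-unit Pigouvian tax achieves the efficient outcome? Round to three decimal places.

tax = 17.197 per unit

Social marginal benefit = demand − MEC = 60.219 - 3.356x.
Set SMB = MC: 60.219 - 3.356x = 58.743 + 2.970x → x* = 0.2333.
The Pigouvian tax equals MEC at x*: 17.000 + 0.845×0.2333 = 17.1971.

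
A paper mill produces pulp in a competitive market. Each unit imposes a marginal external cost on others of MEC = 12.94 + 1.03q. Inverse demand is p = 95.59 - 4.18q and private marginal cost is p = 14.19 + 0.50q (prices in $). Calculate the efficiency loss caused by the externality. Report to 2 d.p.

DWL = $83.37

Market equilibrium (private): 14.19 + 0.50q = 95.59 - 4.18q → q_m = 17.3932.
Social marginal cost = private MC + MEC = 27.13 + 1.53q.
Set SMC = demand: 27.13 + 1.53q = 95.59 - 4.18q → q* = 11.9895.
Between q* and q_m the wedge SMC − demand runs linearly from 0 to MEC(q_m), so the loss is a triangle.
DWL = ½ × 5.4037 × 30.8550 = 83.3656.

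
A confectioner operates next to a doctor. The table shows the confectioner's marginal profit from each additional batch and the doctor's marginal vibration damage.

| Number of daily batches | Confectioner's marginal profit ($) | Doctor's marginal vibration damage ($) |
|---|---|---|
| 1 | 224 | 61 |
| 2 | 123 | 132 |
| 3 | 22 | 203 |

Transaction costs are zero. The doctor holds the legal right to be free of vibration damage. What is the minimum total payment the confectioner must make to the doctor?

$61

Efficient level: marginal profit ≥ marginal vibration damage through level 1, so k* = 1.
With the doctor holding the right, the confectioner must at least compensate total damage at k*: 61 = 61.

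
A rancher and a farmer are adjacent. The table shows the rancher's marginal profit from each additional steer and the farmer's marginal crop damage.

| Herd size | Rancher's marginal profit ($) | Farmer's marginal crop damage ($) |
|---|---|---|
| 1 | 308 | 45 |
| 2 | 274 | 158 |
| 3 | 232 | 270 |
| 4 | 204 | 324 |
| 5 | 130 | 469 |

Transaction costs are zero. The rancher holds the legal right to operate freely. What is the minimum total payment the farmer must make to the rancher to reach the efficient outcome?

Left alone the rancher would choose level 5 (marginal profit stays positive).
Efficient level: k* = 2 (marginal profit ≥ marginal crop damage through 2).
The farmer must at least cover the rancher's forgone profit from cutting 5→2: 232 + 204 + 130 = 566.

$566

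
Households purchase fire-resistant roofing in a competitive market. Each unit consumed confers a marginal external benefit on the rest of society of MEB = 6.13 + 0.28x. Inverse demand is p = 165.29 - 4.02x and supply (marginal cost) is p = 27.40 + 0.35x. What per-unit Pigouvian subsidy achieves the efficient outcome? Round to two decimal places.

Social marginal benefit = demand + MEB = 171.42 - 3.74x.
Set SMB = MC: 171.42 - 3.74x = 27.40 + 0.35x → x* = 35.2127.
The Pigouvian subsidy equals MEB at x*: 6.13 + 0.28×35.2127 = 15.9896.

subsidy = 15.99 per unit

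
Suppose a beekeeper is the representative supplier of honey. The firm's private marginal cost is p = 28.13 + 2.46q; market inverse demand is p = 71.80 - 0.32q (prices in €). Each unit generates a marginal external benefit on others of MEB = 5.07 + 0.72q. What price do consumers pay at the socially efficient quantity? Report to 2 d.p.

P = €64.23

Social marginal cost = private MC − MEB = 23.06 + 1.74q.
Set SMC = demand: 23.06 + 1.74q = 71.80 - 0.32q → q* = 23.6602.
Consumer price on the demand curve at q*: 71.80 − 0.32×23.6602 = 64.2287.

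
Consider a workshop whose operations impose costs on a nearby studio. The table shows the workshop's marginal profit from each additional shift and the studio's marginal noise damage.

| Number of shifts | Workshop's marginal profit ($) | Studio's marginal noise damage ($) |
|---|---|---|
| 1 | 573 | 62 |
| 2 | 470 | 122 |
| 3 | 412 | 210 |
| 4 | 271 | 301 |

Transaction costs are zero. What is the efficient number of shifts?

Bargaining reaches the level where marginal profit last exceeds marginal noise damage.
That holds through level 3 (412 ≥ 210) but not at 4 (271 < 301).

3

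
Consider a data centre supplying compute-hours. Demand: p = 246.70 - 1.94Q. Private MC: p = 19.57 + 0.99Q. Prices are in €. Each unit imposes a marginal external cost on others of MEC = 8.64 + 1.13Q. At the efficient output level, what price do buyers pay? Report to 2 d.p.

Social marginal cost = private MC + MEC = 28.21 + 2.12Q.
Set SMC = demand: 28.21 + 2.12Q = 246.70 - 1.94Q → Q* = 53.8153.
Consumer price on the demand curve at Q*: 246.70 − 1.94×53.8153 = 142.2983.

P = €142.30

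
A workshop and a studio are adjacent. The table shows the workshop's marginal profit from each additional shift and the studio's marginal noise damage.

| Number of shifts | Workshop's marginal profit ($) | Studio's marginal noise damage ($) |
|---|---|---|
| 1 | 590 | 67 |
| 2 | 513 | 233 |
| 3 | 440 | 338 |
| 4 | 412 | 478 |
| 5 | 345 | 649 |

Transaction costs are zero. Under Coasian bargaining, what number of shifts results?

Bargaining reaches the level where marginal profit last exceeds marginal noise damage.
That holds through level 3 (440 ≥ 338) but not at 4 (412 < 478).

3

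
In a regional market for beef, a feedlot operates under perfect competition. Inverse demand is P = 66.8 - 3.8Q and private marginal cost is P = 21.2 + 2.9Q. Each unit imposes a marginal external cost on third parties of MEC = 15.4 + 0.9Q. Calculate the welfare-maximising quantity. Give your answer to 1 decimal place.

Social marginal cost = private MC + MEC = 36.6 + 3.8Q.
Set SMC = demand: 36.6 + 3.8Q = 66.8 - 3.8Q → Q* = 3.9737.

Q* = 4.0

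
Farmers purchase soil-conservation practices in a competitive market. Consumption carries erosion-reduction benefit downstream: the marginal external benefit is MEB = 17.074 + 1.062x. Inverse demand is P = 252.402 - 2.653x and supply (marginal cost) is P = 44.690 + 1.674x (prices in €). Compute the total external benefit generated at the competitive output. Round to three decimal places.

Market equilibrium (private): 44.690 + 1.674x = 252.402 - 2.653x → x_m = 48.0037.
Total external benefit = ∫₀^{x_m} (17.074 + 1.062x) dx = 17.074×48.0037 + ½×1.062×48.0037² = 2043.2278.

€2043.228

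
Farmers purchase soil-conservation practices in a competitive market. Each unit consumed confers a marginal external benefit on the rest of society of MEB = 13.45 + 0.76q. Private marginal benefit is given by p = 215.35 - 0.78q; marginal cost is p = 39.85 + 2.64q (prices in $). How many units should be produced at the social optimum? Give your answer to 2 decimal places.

q* = 71.03

Social marginal benefit = demand + MEB = 228.80 - 0.02q.
Set SMB = MC: 228.80 - 0.02q = 39.85 + 2.64q → q* = 71.0338.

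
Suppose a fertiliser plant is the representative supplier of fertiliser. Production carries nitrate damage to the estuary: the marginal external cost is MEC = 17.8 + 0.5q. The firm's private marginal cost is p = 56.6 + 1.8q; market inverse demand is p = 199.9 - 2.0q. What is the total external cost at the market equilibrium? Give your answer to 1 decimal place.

1026.8

Market equilibrium (private): 56.6 + 1.8q = 199.9 - 2.0q → q_m = 37.7105.
Total external cost = ∫₀^{q_m} (17.8 + 0.5q) dq = 17.8×37.7105 + ½×0.5×37.7105² = 1026.7674.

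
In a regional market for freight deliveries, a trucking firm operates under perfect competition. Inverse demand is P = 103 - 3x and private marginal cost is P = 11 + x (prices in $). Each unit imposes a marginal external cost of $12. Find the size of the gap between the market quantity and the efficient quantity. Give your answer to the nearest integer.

3 units

Market equilibrium (private): 11 + x = 103 - 3x → x_m = 23.0000.
Social marginal cost = private MC + MEC = 23 + x.
Set SMC = demand: 23 + x = 103 - 3x → x* = 20.0000.
Gap = |23.0000 − 20.0000| = 3.0000.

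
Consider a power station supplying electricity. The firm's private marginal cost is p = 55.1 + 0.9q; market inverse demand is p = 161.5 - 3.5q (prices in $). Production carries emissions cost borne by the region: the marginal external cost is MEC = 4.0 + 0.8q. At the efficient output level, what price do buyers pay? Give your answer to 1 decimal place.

Social marginal cost = private MC + MEC = 59.1 + 1.7q.
Set SMC = demand: 59.1 + 1.7q = 161.5 - 3.5q → q* = 19.6923.
Consumer price on the demand curve at q*: 161.5 − 3.5×19.6923 = 92.5770.

P = $92.6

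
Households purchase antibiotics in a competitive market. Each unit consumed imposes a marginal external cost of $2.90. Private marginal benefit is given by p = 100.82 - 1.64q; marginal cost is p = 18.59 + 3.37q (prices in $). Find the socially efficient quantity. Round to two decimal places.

q* = 15.83

Social marginal benefit = demand − MEC = 97.92 - 1.64q.
Set SMB = MC: 97.92 - 1.64q = 18.59 + 3.37q → q* = 15.8343.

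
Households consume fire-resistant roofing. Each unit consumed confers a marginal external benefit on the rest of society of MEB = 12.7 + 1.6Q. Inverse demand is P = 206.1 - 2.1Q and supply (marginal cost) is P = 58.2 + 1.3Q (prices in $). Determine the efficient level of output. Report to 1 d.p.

Q* = 89.2

Social marginal benefit = demand + MEB = 218.8 - 0.5Q.
Set SMB = MC: 218.8 - 0.5Q = 58.2 + 1.3Q → Q* = 89.2222.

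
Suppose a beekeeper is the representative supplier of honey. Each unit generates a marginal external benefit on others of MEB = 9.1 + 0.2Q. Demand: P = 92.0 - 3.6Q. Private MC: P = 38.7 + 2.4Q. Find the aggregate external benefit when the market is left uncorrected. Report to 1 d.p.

Market equilibrium (private): 38.7 + 2.4Q = 92.0 - 3.6Q → Q_m = 8.8833.
Total external benefit = ∫₀^{Q_m} (9.1 + 0.2Q) dQ = 9.1×8.8833 + ½×0.2×8.8833² = 88.7293.

88.7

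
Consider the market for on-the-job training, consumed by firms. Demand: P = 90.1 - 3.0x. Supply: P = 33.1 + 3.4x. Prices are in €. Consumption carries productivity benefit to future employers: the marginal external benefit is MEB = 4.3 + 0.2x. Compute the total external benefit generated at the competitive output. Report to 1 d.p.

€46.2

Market equilibrium (private): 33.1 + 3.4x = 90.1 - 3.0x → x_m = 8.9063.
Total external benefit = ∫₀^{x_m} (4.3 + 0.2x) dx = 4.3×8.9063 + ½×0.2×8.9063² = 46.2293.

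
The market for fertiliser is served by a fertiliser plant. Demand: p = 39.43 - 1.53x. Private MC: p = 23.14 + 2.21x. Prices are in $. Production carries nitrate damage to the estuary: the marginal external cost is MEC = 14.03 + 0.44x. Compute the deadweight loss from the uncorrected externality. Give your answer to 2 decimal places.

Market equilibrium (private): 23.14 + 2.21x = 39.43 - 1.53x → x_m = 4.3556.
Social marginal cost = private MC + MEC = 37.17 + 2.65x.
Set SMC = demand: 37.17 + 2.65x = 39.43 - 1.53x → x* = 0.5407.
The loss is the area between SMC and demand from x* to x_m; with linear curves that's a triangle of height MEC(x_m).
DWL = ½ × 3.8149 × 15.9465 = 30.4172.

DWL = $30.42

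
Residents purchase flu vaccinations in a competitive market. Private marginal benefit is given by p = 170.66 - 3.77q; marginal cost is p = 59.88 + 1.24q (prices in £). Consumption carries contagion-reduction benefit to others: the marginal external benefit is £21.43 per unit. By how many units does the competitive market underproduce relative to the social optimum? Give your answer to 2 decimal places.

4.28 units

Market equilibrium (private): 59.88 + 1.24q = 170.66 - 3.77q → q_m = 22.1118.
Social marginal benefit = demand + MEB = 192.09 - 3.77q.
Set SMB = MC: 192.09 - 3.77q = 59.88 + 1.24q → q* = 26.3892.
Gap = |22.1118 − 26.3892| = 4.2774.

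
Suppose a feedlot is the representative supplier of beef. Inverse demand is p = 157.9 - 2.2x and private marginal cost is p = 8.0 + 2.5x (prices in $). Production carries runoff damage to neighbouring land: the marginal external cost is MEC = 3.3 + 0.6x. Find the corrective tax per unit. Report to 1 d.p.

Social marginal cost = private MC + MEC = 11.3 + 3.1x.
Set SMC = demand: 11.3 + 3.1x = 157.9 - 2.2x → x* = 27.6604.
The Pigouvian tax equals MEC at x*: 3.3 + 0.6×27.6604 = 19.8962.

tax = $19.9 per unit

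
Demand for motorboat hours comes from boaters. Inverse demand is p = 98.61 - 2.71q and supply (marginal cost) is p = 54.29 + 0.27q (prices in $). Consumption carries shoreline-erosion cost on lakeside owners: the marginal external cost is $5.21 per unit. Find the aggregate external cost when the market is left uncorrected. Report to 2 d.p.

Market equilibrium (private): 54.29 + 0.27q = 98.61 - 2.71q → q_m = 14.8725.
Total external cost = MEC × q_m = 5.21 × 14.8725 = 77.4857.

$77.49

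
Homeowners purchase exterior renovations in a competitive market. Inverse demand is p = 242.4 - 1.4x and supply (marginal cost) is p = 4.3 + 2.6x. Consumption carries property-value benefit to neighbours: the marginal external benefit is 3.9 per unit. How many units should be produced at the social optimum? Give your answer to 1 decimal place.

Social marginal benefit = demand + MEB = 246.3 - 1.4x.
Set SMB = MC: 246.3 - 1.4x = 4.3 + 2.6x → x* = 60.5000.

x* = 60.5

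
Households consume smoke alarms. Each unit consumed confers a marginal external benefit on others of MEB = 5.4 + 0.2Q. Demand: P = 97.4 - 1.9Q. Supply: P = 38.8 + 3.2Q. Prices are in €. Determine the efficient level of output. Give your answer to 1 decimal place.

Social marginal benefit = demand + MEB = 102.8 - 1.7Q.
Set SMB = MC: 102.8 - 1.7Q = 38.8 + 3.2Q → Q* = 13.0612.

Q* = 13.1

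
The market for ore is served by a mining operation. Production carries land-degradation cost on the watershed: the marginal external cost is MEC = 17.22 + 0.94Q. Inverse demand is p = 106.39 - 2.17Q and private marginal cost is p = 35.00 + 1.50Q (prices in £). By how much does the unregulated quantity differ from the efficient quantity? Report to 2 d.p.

7.70 units

Market equilibrium (private): 35.00 + 1.50Q = 106.39 - 2.17Q → Q_m = 19.4523.
Social marginal cost = private MC + MEC = 52.22 + 2.44Q.
Set SMC = demand: 52.22 + 2.44Q = 106.39 - 2.17Q → Q* = 11.7505.
Gap = |19.4523 − 11.7505| = 7.7018.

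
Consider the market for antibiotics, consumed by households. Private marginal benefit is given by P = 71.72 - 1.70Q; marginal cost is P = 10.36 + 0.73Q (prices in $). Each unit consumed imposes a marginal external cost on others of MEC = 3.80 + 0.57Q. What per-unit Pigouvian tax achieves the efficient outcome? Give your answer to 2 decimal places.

Social marginal benefit = demand − MEC = 67.92 - 2.27Q.
Set SMB = MC: 67.92 - 2.27Q = 10.36 + 0.73Q → Q* = 19.1867.
The Pigouvian tax equals MEC at Q*: 3.80 + 0.57×19.1867 = 14.7364.

tax = $14.74 per unit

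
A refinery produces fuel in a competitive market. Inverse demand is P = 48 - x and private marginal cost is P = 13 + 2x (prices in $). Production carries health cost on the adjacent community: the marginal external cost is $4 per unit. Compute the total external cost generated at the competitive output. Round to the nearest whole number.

$47

Market equilibrium (private): 13 + 2x = 48 - x → x_m = 11.6667.
Total external cost = MEC × x_m = 4 × 11.6667 = 46.6668.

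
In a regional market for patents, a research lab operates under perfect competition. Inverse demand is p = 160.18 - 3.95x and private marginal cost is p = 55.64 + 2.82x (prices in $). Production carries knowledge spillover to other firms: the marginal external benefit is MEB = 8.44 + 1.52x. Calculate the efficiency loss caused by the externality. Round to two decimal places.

Market equilibrium (private): 55.64 + 2.82x = 160.18 - 3.95x → x_m = 15.4417.
Social marginal cost = private MC − MEB = 47.20 + 1.30x.
Set SMC = demand: 47.20 + 1.30x = 160.18 - 3.95x → x* = 21.5200.
The welfare-loss triangle has base |x_m − x*| and height MEB(x_m) (the vertical gap between SMC and demand is zero at x* and MEB at x_m).
DWL = ½ × 6.0783 × 31.9113 = 96.9832.

DWL = $96.98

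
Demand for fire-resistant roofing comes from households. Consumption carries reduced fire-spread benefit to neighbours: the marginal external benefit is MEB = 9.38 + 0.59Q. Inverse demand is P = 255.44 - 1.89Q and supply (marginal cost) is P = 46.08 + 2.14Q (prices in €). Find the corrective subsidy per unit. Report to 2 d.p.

Social marginal benefit = demand + MEB = 264.82 - 1.30Q.
Set SMB = MC: 264.82 - 1.30Q = 46.08 + 2.14Q → Q* = 63.5872.
The Pigouvian subsidy equals MEB at Q*: 9.38 + 0.59×63.5872 = 46.8964.

subsidy = €46.90 per unit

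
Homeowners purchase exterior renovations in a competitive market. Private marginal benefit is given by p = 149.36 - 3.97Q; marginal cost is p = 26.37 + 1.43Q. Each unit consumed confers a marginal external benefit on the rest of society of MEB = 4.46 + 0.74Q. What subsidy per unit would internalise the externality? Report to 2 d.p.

subsidy = 24.70 per unit

Social marginal benefit = demand + MEB = 153.82 - 3.23Q.
Set SMB = MC: 153.82 - 3.23Q = 26.37 + 1.43Q → Q* = 27.3498.
The Pigouvian subsidy equals MEB at Q*: 4.46 + 0.74×27.3498 = 24.6989.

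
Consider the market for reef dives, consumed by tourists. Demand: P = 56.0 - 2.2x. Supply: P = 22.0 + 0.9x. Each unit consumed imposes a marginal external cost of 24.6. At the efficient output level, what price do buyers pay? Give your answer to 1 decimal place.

P = 49.3

Social marginal benefit = demand − MEC = 31.4 - 2.2x.
Set SMB = MC: 31.4 - 2.2x = 22.0 + 0.9x → x* = 3.0323.
Consumer price on the demand curve at x*: 56.0 − 2.2×3.0323 = 49.3289.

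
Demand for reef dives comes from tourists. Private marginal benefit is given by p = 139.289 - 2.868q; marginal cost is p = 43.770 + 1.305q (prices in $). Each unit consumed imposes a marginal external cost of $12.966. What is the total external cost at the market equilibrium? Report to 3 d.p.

$296.789

Market equilibrium (private): 43.770 + 1.305q = 139.289 - 2.868q → q_m = 22.8898.
Total external cost = MEC × q_m = 12.966 × 22.8898 = 296.7891.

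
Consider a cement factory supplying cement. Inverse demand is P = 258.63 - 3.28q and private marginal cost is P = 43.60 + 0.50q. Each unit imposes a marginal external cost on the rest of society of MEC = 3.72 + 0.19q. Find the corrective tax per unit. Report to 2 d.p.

Social marginal cost = private MC + MEC = 47.32 + 0.69q.
Set SMC = demand: 47.32 + 0.69q = 258.63 - 3.28q → q* = 53.2267.
The Pigouvian tax equals MEC at q*: 3.72 + 0.19×53.2267 = 13.8331.

tax = 13.83 per unit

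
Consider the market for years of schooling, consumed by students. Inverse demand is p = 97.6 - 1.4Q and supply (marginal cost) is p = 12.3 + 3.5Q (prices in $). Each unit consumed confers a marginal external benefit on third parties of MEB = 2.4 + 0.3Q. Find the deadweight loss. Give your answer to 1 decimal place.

Market equilibrium (private): 12.3 + 3.5Q = 97.6 - 1.4Q → Q_m = 17.4082.
Social marginal benefit = demand + MEB = 100.0 - 1.1Q.
Set SMB = MC: 100.0 - 1.1Q = 12.3 + 3.5Q → Q* = 19.0652.
Height of the DWL triangle at Q_m is SMB(Q_m) − MC(Q_m) = MEB(Q_m) = 7.6224.
DWL = ½ × 1.6570 × 7.6224 = 6.3152.

DWL = $6.3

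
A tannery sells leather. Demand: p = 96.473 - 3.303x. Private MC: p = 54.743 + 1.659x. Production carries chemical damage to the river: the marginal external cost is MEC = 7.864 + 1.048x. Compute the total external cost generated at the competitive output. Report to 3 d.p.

Market equilibrium (private): 54.743 + 1.659x = 96.473 - 3.303x → x_m = 8.4099.
Total external cost = ∫₀^{x_m} (7.864 + 1.048x) dx = 7.864×8.4099 + ½×1.048×8.4099² = 103.1961.

103.196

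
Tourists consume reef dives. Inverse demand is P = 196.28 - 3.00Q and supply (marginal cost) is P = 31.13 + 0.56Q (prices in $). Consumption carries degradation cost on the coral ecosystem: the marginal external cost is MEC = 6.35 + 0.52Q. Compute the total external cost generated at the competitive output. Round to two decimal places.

$854.12

Market equilibrium (private): 31.13 + 0.56Q = 196.28 - 3.00Q → Q_m = 46.3904.
Total external cost = ∫₀^{Q_m} (6.35 + 0.52Q) dQ = 6.35×46.3904 + ½×0.52×46.3904² = 854.1170.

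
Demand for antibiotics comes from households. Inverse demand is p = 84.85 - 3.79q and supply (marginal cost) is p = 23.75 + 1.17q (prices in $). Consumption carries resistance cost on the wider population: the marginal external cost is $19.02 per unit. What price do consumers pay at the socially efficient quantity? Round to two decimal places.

P = $52.70

Social marginal benefit = demand − MEC = 65.83 - 3.79q.
Set SMB = MC: 65.83 - 3.79q = 23.75 + 1.17q → q* = 8.4839.
Consumer price on the demand curve at q*: 84.85 − 3.79×8.4839 = 52.6960.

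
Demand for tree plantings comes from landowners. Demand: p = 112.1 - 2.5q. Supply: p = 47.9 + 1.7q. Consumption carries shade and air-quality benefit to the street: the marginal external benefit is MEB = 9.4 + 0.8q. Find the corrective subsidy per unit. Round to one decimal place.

Social marginal benefit = demand + MEB = 121.5 - 1.7q.
Set SMB = MC: 121.5 - 1.7q = 47.9 + 1.7q → q* = 21.6471.
The Pigouvian subsidy equals MEB at q*: 9.4 + 0.8×21.6471 = 26.7177.

subsidy = 26.7 per unit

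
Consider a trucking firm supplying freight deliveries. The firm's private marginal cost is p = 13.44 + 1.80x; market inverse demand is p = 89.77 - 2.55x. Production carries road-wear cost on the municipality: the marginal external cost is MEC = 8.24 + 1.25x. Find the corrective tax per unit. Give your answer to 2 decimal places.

tax = 23.44 per unit

Social marginal cost = private MC + MEC = 21.68 + 3.05x.
Set SMC = demand: 21.68 + 3.05x = 89.77 - 2.55x → x* = 12.1589.
The Pigouvian tax equals MEC at x*: 8.24 + 1.25×12.1589 = 23.4386.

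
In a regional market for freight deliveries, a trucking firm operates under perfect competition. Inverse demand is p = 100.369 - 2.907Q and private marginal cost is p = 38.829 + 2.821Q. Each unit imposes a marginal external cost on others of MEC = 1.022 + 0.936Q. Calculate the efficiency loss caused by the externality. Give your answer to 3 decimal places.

Market equilibrium (private): 38.829 + 2.821Q = 100.369 - 2.907Q → Q_m = 10.7437.
Social marginal cost = private MC + MEC = 39.851 + 3.757Q.
Set SMC = demand: 39.851 + 3.757Q = 100.369 - 2.907Q → Q* = 9.0813.
Between Q* and Q_m the wedge SMC − demand runs linearly from 0 to MEC(Q_m), so the loss is a triangle.
DWL = ½ × 1.6624 × 11.0781 = 9.2081.

DWL = 9.208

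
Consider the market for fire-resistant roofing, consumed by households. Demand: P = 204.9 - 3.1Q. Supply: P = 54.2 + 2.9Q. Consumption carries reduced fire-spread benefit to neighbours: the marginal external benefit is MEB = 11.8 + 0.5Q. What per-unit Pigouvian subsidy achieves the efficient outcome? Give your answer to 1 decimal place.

Social marginal benefit = demand + MEB = 216.7 - 2.6Q.
Set SMB = MC: 216.7 - 2.6Q = 54.2 + 2.9Q → Q* = 29.5455.
The Pigouvian subsidy equals MEB at Q*: 11.8 + 0.5×29.5455 = 26.5728.

subsidy = 26.6 per unit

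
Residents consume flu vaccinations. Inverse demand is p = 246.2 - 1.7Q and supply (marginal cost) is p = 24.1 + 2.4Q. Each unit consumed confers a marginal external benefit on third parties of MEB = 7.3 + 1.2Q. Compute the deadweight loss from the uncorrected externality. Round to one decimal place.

DWL = 901.4

Market equilibrium (private): 24.1 + 2.4Q = 246.2 - 1.7Q → Q_m = 54.1707.
Social marginal benefit = demand + MEB = 253.5 - 0.5Q.
Set SMB = MC: 253.5 - 0.5Q = 24.1 + 2.4Q → Q* = 79.1034.
Between Q* and Q_m the wedge SMB − MC runs linearly from 0 to MEB(Q_m), so the loss is a triangle.
DWL = ½ × 24.9327 × 72.3049 = 901.3782.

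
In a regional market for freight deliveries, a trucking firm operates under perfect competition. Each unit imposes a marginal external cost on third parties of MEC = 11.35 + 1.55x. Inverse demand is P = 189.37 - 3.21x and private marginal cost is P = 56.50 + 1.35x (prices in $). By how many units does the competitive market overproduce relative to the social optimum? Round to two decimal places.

Market equilibrium (private): 56.50 + 1.35x = 189.37 - 3.21x → x_m = 29.1382.
Social marginal cost = private MC + MEC = 67.85 + 2.90x.
Set SMC = demand: 67.85 + 2.90x = 189.37 - 3.21x → x* = 19.8887.
Gap = |29.1382 − 19.8887| = 9.2495.

9.25 units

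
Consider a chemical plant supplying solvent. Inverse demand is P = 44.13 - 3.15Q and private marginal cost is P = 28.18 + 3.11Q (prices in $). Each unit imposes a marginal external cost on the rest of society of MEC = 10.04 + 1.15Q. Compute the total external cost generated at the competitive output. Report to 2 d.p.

Market equilibrium (private): 28.18 + 3.11Q = 44.13 - 3.15Q → Q_m = 2.5479.
Total external cost = ∫₀^{Q_m} (10.04 + 1.15Q) dQ = 10.04×2.5479 + ½×1.15×2.5479² = 29.3137.

$29.31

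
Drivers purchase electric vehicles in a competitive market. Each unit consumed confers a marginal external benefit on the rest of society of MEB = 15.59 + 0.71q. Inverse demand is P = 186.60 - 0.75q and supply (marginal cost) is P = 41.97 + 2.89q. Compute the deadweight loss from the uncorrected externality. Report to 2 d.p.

DWL = 327.39

Market equilibrium (private): 41.97 + 2.89q = 186.60 - 0.75q → q_m = 39.7335.
Social marginal benefit = demand + MEB = 202.19 - 0.04q.
Set SMB = MC: 202.19 - 0.04q = 41.97 + 2.89q → q* = 54.6826.
Height of the DWL triangle at q_m is SMB(q_m) − MC(q_m) = MEB(q_m) = 43.8008.
DWL = ½ × 14.9491 × 43.8008 = 327.3913.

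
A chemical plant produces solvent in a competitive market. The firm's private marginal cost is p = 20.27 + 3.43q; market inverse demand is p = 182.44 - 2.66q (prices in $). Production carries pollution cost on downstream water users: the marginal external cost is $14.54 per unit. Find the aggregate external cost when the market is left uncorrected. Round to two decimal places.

Market equilibrium (private): 20.27 + 3.43q = 182.44 - 2.66q → q_m = 26.6289.
Total external cost = MEC × q_m = 14.54 × 26.6289 = 387.1842.

$387.18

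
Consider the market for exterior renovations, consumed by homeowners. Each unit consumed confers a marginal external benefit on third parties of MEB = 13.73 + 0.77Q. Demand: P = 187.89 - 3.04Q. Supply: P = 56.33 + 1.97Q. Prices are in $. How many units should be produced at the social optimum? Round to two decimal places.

Social marginal benefit = demand + MEB = 201.62 - 2.27Q.
Set SMB = MC: 201.62 - 2.27Q = 56.33 + 1.97Q → Q* = 34.2665.

Q* = 34.27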